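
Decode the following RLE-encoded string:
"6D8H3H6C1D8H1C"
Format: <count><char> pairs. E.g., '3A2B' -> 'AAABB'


Expanding each <count><char> pair:
  6D -> 'DDDDDD'
  8H -> 'HHHHHHHH'
  3H -> 'HHH'
  6C -> 'CCCCCC'
  1D -> 'D'
  8H -> 'HHHHHHHH'
  1C -> 'C'

Decoded = DDDDDDHHHHHHHHHHHCCCCCCDHHHHHHHHC


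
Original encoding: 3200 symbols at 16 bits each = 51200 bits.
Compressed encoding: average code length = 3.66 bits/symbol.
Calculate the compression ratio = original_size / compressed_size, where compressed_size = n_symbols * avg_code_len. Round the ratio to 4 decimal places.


original_size = n_symbols * orig_bits = 3200 * 16 = 51200 bits
compressed_size = n_symbols * avg_code_len = 3200 * 3.66 = 11712.0 bits
ratio = original_size / compressed_size = 51200 / 11712.0 = 4.3716

Compression ratio = 4.3716


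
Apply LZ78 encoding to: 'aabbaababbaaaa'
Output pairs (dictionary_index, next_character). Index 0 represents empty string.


LZ78 encoding steps:
Dictionary: {0: ''}
Step 1: w='' (idx 0), next='a' -> output (0, 'a'), add 'a' as idx 1
Step 2: w='a' (idx 1), next='b' -> output (1, 'b'), add 'ab' as idx 2
Step 3: w='' (idx 0), next='b' -> output (0, 'b'), add 'b' as idx 3
Step 4: w='a' (idx 1), next='a' -> output (1, 'a'), add 'aa' as idx 4
Step 5: w='b' (idx 3), next='a' -> output (3, 'a'), add 'ba' as idx 5
Step 6: w='b' (idx 3), next='b' -> output (3, 'b'), add 'bb' as idx 6
Step 7: w='aa' (idx 4), next='a' -> output (4, 'a'), add 'aaa' as idx 7
Step 8: w='a' (idx 1), end of input -> output (1, '')


Encoded: [(0, 'a'), (1, 'b'), (0, 'b'), (1, 'a'), (3, 'a'), (3, 'b'), (4, 'a'), (1, '')]


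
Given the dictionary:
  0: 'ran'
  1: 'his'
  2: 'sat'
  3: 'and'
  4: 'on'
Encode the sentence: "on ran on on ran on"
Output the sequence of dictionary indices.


Look up each word in the dictionary:
  'on' -> 4
  'ran' -> 0
  'on' -> 4
  'on' -> 4
  'ran' -> 0
  'on' -> 4

Encoded: [4, 0, 4, 4, 0, 4]


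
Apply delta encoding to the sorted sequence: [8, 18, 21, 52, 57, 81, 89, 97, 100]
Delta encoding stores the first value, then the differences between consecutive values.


First value: 8
Deltas:
  18 - 8 = 10
  21 - 18 = 3
  52 - 21 = 31
  57 - 52 = 5
  81 - 57 = 24
  89 - 81 = 8
  97 - 89 = 8
  100 - 97 = 3


Delta encoded: [8, 10, 3, 31, 5, 24, 8, 8, 3]


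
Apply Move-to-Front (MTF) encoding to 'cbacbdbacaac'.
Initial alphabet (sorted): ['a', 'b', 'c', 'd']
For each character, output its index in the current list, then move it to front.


MTF encoding:
'c': index 2 in ['a', 'b', 'c', 'd'] -> ['c', 'a', 'b', 'd']
'b': index 2 in ['c', 'a', 'b', 'd'] -> ['b', 'c', 'a', 'd']
'a': index 2 in ['b', 'c', 'a', 'd'] -> ['a', 'b', 'c', 'd']
'c': index 2 in ['a', 'b', 'c', 'd'] -> ['c', 'a', 'b', 'd']
'b': index 2 in ['c', 'a', 'b', 'd'] -> ['b', 'c', 'a', 'd']
'd': index 3 in ['b', 'c', 'a', 'd'] -> ['d', 'b', 'c', 'a']
'b': index 1 in ['d', 'b', 'c', 'a'] -> ['b', 'd', 'c', 'a']
'a': index 3 in ['b', 'd', 'c', 'a'] -> ['a', 'b', 'd', 'c']
'c': index 3 in ['a', 'b', 'd', 'c'] -> ['c', 'a', 'b', 'd']
'a': index 1 in ['c', 'a', 'b', 'd'] -> ['a', 'c', 'b', 'd']
'a': index 0 in ['a', 'c', 'b', 'd'] -> ['a', 'c', 'b', 'd']
'c': index 1 in ['a', 'c', 'b', 'd'] -> ['c', 'a', 'b', 'd']


Output: [2, 2, 2, 2, 2, 3, 1, 3, 3, 1, 0, 1]


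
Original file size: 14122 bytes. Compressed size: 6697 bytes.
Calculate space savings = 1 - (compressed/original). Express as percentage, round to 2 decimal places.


ratio = compressed/original = 6697/14122 = 0.474225
savings = 1 - ratio = 1 - 0.474225 = 0.525775
as a percentage: 0.525775 * 100 = 52.58%

Space savings = 1 - 6697/14122 = 52.58%


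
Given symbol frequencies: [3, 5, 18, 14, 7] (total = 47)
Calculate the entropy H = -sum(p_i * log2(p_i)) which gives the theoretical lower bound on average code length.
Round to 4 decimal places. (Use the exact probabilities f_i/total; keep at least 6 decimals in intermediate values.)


Per-symbol terms -p_i * log2(p_i) with p_i = f_i/47:
  p = 3/47 = 0.063830: log2(p) = -3.969626, -p*log2(p) = 0.253380
  p = 5/47 = 0.106383: log2(p) = -3.232661, -p*log2(p) = 0.343900
  p = 18/47 = 0.382979: log2(p) = -1.384664, -p*log2(p) = 0.530297
  p = 14/47 = 0.297872: log2(p) = -1.747234, -p*log2(p) = 0.520453
  p = 7/47 = 0.148936: log2(p) = -2.747234, -p*log2(p) = 0.409163
H = 0.253380 + 0.343900 + 0.530297 + 0.520453 + 0.409163 = 2.057193

H = 2.0572 bits/symbol


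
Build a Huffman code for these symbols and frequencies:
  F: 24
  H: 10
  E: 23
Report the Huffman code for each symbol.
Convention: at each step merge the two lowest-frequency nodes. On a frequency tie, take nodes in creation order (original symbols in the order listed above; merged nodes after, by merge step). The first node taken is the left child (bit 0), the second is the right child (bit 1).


Huffman tree construction:
Step 1: Merge H(10) + E(23) = 33
Step 2: Merge F(24) + (H+E)(33) = 57
Read each symbol's code off the tree from the root (left child = 0, right child = 1).

Codes:
  F: 0 (length 1)
  H: 10 (length 2)
  E: 11 (length 2)
Average code length: 90/57 = 1.5789 bits/symbol


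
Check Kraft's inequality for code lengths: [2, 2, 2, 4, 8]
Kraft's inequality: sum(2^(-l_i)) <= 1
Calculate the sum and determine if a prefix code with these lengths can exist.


Sum = 2^(-2) + 2^(-2) + 2^(-2) + 2^(-4) + 2^(-8)
    = 0.25 + 0.25 + 0.25 + 0.0625 + 0.00390625
    = 209/256 = 0.81640625
Since 0.81640625 <= 1, Kraft's inequality IS satisfied.
A prefix code with these lengths CAN exist.

Kraft sum = 0.81640625. Satisfied.


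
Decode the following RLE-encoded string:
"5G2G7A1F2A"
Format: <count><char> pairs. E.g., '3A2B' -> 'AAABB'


Expanding each <count><char> pair:
  5G -> 'GGGGG'
  2G -> 'GG'
  7A -> 'AAAAAAA'
  1F -> 'F'
  2A -> 'AA'

Decoded = GGGGGGGAAAAAAAFAA


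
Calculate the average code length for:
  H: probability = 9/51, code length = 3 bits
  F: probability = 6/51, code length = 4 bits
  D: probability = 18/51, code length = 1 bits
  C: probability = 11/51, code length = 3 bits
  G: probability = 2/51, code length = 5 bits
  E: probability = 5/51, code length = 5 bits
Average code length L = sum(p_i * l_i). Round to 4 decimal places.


Weighted contributions p_i * l_i:
  H: (9/51) * 3 = 27/51
  F: (6/51) * 4 = 24/51
  D: (18/51) * 1 = 18/51
  C: (11/51) * 3 = 33/51
  G: (2/51) * 5 = 10/51
  E: (5/51) * 5 = 25/51
Sum = (27 + 24 + 18 + 33 + 10 + 25)/51 = 137/51

L = 137/51 = 2.6863 bits/symbol


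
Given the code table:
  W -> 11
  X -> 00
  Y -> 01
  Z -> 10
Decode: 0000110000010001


Decoding:
00 -> X
00 -> X
11 -> W
00 -> X
00 -> X
01 -> Y
00 -> X
01 -> Y


Result: XXWXXYXY


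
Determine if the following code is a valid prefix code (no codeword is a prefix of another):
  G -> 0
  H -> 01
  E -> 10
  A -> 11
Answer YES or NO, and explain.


Checking each pair (does one codeword prefix another?):
  G='0' vs H='01': prefix -- VIOLATION

NO -- this is NOT a valid prefix code. G (0) is a prefix of H (01).


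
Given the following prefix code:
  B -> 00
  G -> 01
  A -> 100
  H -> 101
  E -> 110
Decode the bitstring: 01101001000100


Decoding step by step:
Bits 01 -> G
Bits 101 -> H
Bits 00 -> B
Bits 100 -> A
Bits 01 -> G
Bits 00 -> B


Decoded message: GHBAGB


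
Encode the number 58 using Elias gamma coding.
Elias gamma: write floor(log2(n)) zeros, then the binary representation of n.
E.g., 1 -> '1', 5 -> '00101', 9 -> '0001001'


num_bits = floor(log2(58)) + 1 = 6
leading_zeros = num_bits - 1 = 5
binary(58) = 111010

Elias gamma(58) = '00000' + '111010' = 00000111010 (11 bits)


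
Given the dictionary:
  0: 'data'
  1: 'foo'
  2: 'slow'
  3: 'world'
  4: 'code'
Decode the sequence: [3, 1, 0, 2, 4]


Look up each index in the dictionary:
  3 -> 'world'
  1 -> 'foo'
  0 -> 'data'
  2 -> 'slow'
  4 -> 'code'

Decoded: "world foo data slow code"


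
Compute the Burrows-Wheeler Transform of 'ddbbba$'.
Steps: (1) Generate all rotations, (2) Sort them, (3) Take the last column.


Rotations (sorted):
  0: $ddbbba -> last char: a
  1: a$ddbbb -> last char: b
  2: ba$ddbb -> last char: b
  3: bba$ddb -> last char: b
  4: bbba$dd -> last char: d
  5: dbbba$d -> last char: d
  6: ddbbba$ -> last char: $


BWT = abbbdd$


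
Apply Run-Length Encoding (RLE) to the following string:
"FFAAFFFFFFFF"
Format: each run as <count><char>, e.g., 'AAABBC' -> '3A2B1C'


Scanning runs left to right:
  i=0: run of 'F' x 2 -> '2F'
  i=2: run of 'A' x 2 -> '2A'
  i=4: run of 'F' x 8 -> '8F'

RLE = 2F2A8F


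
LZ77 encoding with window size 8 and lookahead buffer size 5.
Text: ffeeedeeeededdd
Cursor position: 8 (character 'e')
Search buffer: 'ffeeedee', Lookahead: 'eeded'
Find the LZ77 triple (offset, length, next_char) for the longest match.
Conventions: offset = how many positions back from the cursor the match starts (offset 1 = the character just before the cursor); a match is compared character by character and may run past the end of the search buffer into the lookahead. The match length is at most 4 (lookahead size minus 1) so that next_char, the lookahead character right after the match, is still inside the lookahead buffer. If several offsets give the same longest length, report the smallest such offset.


Try each offset into the search buffer:
  offset=1 (pos 7, char 'e'): match length 2
  offset=2 (pos 6, char 'e'): match length 2
  offset=3 (pos 5, char 'd'): match length 0
  offset=4 (pos 4, char 'e'): match length 1
  offset=5 (pos 3, char 'e'): match length 4
  offset=6 (pos 2, char 'e'): match length 2
  offset=7 (pos 1, char 'f'): match length 0
  offset=8 (pos 0, char 'f'): match length 0
Longest match has length 4 at offset 5.
next_char = character at position 8 + 4 = 12 -> 'd'

Best match: offset=5, length=4 (matching 'eede' starting at position 3)
LZ77 triple: (5, 4, 'd')


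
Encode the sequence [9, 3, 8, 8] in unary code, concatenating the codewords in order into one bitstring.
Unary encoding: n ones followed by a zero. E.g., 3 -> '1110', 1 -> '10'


Encode each number as n ones followed by a terminating 0:
  9 -> 1111111110 (10 bits)
  3 -> 1110 (4 bits)
  8 -> 111111110 (9 bits)
  8 -> 111111110 (9 bits)
Total length = 10 + 4 + 9 + 9 = 32 bits.

Unary([9, 3, 8, 8]) = 11111111101110111111110111111110 (32 bits)


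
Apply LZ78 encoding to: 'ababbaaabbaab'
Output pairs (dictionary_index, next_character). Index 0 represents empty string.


LZ78 encoding steps:
Dictionary: {0: ''}
Step 1: w='' (idx 0), next='a' -> output (0, 'a'), add 'a' as idx 1
Step 2: w='' (idx 0), next='b' -> output (0, 'b'), add 'b' as idx 2
Step 3: w='a' (idx 1), next='b' -> output (1, 'b'), add 'ab' as idx 3
Step 4: w='b' (idx 2), next='a' -> output (2, 'a'), add 'ba' as idx 4
Step 5: w='a' (idx 1), next='a' -> output (1, 'a'), add 'aa' as idx 5
Step 6: w='b' (idx 2), next='b' -> output (2, 'b'), add 'bb' as idx 6
Step 7: w='aa' (idx 5), next='b' -> output (5, 'b'), add 'aab' as idx 7


Encoded: [(0, 'a'), (0, 'b'), (1, 'b'), (2, 'a'), (1, 'a'), (2, 'b'), (5, 'b')]


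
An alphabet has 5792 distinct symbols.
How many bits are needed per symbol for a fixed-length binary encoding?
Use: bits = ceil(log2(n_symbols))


log2(5792) = 12.4998
Bracket: 2^12 = 4096 < 5792 <= 2^13 = 8192
So ceil(log2(5792)) = 13

bits = ceil(log2(5792)) = ceil(12.4998) = 13 bits


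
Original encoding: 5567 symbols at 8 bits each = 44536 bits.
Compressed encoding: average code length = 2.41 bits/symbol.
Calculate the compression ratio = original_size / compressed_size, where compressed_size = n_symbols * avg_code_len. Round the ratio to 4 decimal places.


original_size = n_symbols * orig_bits = 5567 * 8 = 44536 bits
compressed_size = n_symbols * avg_code_len = 5567 * 2.41 = 13416.47 bits
ratio = original_size / compressed_size = 44536 / 13416.47 = 3.3195

Compression ratio = 3.3195


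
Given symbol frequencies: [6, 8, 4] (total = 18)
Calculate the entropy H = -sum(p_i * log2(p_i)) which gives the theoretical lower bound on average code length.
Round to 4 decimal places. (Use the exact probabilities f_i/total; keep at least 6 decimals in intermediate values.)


Per-symbol terms -p_i * log2(p_i) with p_i = f_i/18:
  p = 6/18 = 0.333333: log2(p) = -1.584963, -p*log2(p) = 0.528321
  p = 8/18 = 0.444444: log2(p) = -1.169925, -p*log2(p) = 0.519967
  p = 4/18 = 0.222222: log2(p) = -2.169925, -p*log2(p) = 0.482206
H = 0.528321 + 0.519967 + 0.482206 = 1.530494

H = 1.5305 bits/symbol


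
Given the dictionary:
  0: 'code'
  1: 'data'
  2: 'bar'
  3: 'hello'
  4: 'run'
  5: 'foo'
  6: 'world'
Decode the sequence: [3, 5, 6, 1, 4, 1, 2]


Look up each index in the dictionary:
  3 -> 'hello'
  5 -> 'foo'
  6 -> 'world'
  1 -> 'data'
  4 -> 'run'
  1 -> 'data'
  2 -> 'bar'

Decoded: "hello foo world data run data bar"


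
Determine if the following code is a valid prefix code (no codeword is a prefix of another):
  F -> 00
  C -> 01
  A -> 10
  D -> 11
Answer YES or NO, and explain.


Checking each pair (does one codeword prefix another?):
  F='00' vs C='01': no prefix
  F='00' vs A='10': no prefix
  F='00' vs D='11': no prefix
  C='01' vs F='00': no prefix
  C='01' vs A='10': no prefix
  C='01' vs D='11': no prefix
  A='10' vs F='00': no prefix
  A='10' vs C='01': no prefix
  A='10' vs D='11': no prefix
  D='11' vs F='00': no prefix
  D='11' vs C='01': no prefix
  D='11' vs A='10': no prefix
No violation found over all pairs.

YES -- this is a valid prefix code. No codeword is a prefix of any other codeword.


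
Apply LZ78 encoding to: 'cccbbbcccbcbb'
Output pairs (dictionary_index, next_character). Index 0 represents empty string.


LZ78 encoding steps:
Dictionary: {0: ''}
Step 1: w='' (idx 0), next='c' -> output (0, 'c'), add 'c' as idx 1
Step 2: w='c' (idx 1), next='c' -> output (1, 'c'), add 'cc' as idx 2
Step 3: w='' (idx 0), next='b' -> output (0, 'b'), add 'b' as idx 3
Step 4: w='b' (idx 3), next='b' -> output (3, 'b'), add 'bb' as idx 4
Step 5: w='cc' (idx 2), next='c' -> output (2, 'c'), add 'ccc' as idx 5
Step 6: w='b' (idx 3), next='c' -> output (3, 'c'), add 'bc' as idx 6
Step 7: w='bb' (idx 4), end of input -> output (4, '')


Encoded: [(0, 'c'), (1, 'c'), (0, 'b'), (3, 'b'), (2, 'c'), (3, 'c'), (4, '')]


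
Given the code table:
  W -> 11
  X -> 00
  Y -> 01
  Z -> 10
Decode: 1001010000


Decoding:
10 -> Z
01 -> Y
01 -> Y
00 -> X
00 -> X


Result: ZYYXX


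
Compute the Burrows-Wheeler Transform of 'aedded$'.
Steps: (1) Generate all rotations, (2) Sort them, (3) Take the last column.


Rotations (sorted):
  0: $aedded -> last char: d
  1: aedded$ -> last char: $
  2: d$aedde -> last char: e
  3: dded$ae -> last char: e
  4: ded$aed -> last char: d
  5: ed$aedd -> last char: d
  6: edded$a -> last char: a


BWT = d$eedda


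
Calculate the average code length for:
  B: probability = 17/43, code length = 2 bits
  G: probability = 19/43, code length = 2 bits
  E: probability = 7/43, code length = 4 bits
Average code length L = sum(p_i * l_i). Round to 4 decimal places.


Weighted contributions p_i * l_i:
  B: (17/43) * 2 = 34/43
  G: (19/43) * 2 = 38/43
  E: (7/43) * 4 = 28/43
Sum = (34 + 38 + 28)/43 = 100/43

L = 100/43 = 2.3256 bits/symbol


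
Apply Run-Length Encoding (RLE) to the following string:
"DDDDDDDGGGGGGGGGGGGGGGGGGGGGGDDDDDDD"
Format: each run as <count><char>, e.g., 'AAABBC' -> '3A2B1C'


Scanning runs left to right:
  i=0: run of 'D' x 7 -> '7D'
  i=7: run of 'G' x 22 -> '22G'
  i=29: run of 'D' x 7 -> '7D'

RLE = 7D22G7D


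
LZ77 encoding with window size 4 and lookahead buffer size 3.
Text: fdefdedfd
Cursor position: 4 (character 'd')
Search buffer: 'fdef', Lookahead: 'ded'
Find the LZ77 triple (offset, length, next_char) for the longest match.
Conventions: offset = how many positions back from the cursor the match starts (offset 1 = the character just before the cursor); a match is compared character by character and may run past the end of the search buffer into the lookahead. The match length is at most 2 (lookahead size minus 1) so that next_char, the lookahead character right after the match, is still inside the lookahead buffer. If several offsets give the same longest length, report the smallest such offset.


Try each offset into the search buffer:
  offset=1 (pos 3, char 'f'): match length 0
  offset=2 (pos 2, char 'e'): match length 0
  offset=3 (pos 1, char 'd'): match length 2
  offset=4 (pos 0, char 'f'): match length 0
Longest match has length 2 at offset 3.
next_char = character at position 4 + 2 = 6 -> 'd'

Best match: offset=3, length=2 (matching 'de' starting at position 1)
LZ77 triple: (3, 2, 'd')


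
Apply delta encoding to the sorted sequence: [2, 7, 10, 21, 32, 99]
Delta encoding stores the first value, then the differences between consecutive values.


First value: 2
Deltas:
  7 - 2 = 5
  10 - 7 = 3
  21 - 10 = 11
  32 - 21 = 11
  99 - 32 = 67


Delta encoded: [2, 5, 3, 11, 11, 67]


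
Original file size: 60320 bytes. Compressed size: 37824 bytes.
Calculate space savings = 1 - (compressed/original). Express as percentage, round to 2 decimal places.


ratio = compressed/original = 37824/60320 = 0.627056
savings = 1 - ratio = 1 - 0.627056 = 0.372944
as a percentage: 0.372944 * 100 = 37.29%

Space savings = 1 - 37824/60320 = 37.29%


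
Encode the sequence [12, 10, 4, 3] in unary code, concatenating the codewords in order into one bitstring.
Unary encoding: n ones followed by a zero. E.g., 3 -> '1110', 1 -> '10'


Encode each number as n ones followed by a terminating 0:
  12 -> 1111111111110 (13 bits)
  10 -> 11111111110 (11 bits)
  4 -> 11110 (5 bits)
  3 -> 1110 (4 bits)
Total length = 13 + 11 + 5 + 4 = 33 bits.

Unary([12, 10, 4, 3]) = 111111111111011111111110111101110 (33 bits)


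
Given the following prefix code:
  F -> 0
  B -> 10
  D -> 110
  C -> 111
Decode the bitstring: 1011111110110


Decoding step by step:
Bits 10 -> B
Bits 111 -> C
Bits 111 -> C
Bits 10 -> B
Bits 110 -> D


Decoded message: BCCBD


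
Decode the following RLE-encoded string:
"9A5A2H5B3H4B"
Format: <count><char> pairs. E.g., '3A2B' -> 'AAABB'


Expanding each <count><char> pair:
  9A -> 'AAAAAAAAA'
  5A -> 'AAAAA'
  2H -> 'HH'
  5B -> 'BBBBB'
  3H -> 'HHH'
  4B -> 'BBBB'

Decoded = AAAAAAAAAAAAAAHHBBBBBHHHBBBB


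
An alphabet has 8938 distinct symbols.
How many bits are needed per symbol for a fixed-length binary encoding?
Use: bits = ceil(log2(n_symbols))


log2(8938) = 13.1257
Bracket: 2^13 = 8192 < 8938 <= 2^14 = 16384
So ceil(log2(8938)) = 14

bits = ceil(log2(8938)) = ceil(13.1257) = 14 bits


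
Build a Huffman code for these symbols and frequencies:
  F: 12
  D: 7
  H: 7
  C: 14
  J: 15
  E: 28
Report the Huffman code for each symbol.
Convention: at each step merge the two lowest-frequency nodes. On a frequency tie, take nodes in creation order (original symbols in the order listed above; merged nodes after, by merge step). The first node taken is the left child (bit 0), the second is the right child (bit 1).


Huffman tree construction:
Step 1: Merge D(7) + H(7) = 14
Step 2: Merge F(12) + C(14) = 26
Step 3: Merge (D+H)(14) + J(15) = 29
Step 4: Merge (F+C)(26) + E(28) = 54
Step 5: Merge ((D+H)+J)(29) + ((F+C)+E)(54) = 83
Read each symbol's code off the tree from the root (left child = 0, right child = 1).

Codes:
  F: 100 (length 3)
  D: 000 (length 3)
  H: 001 (length 3)
  C: 101 (length 3)
  J: 01 (length 2)
  E: 11 (length 2)
Average code length: 206/83 = 2.4819 bits/symbol


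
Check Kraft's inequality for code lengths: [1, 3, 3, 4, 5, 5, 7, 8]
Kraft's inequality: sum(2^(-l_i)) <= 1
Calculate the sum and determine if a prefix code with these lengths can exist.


Sum = 2^(-1) + 2^(-3) + 2^(-3) + 2^(-4) + 2^(-5) + 2^(-5) + 2^(-7) + 2^(-8)
    = 0.5 + 0.125 + 0.125 + 0.0625 + 0.03125 + 0.03125 + 0.0078125 + 0.00390625
    = 227/256 = 0.88671875
Since 0.88671875 <= 1, Kraft's inequality IS satisfied.
A prefix code with these lengths CAN exist.

Kraft sum = 0.88671875. Satisfied.


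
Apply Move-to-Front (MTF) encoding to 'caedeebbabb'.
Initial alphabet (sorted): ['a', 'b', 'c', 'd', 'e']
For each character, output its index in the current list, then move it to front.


MTF encoding:
'c': index 2 in ['a', 'b', 'c', 'd', 'e'] -> ['c', 'a', 'b', 'd', 'e']
'a': index 1 in ['c', 'a', 'b', 'd', 'e'] -> ['a', 'c', 'b', 'd', 'e']
'e': index 4 in ['a', 'c', 'b', 'd', 'e'] -> ['e', 'a', 'c', 'b', 'd']
'd': index 4 in ['e', 'a', 'c', 'b', 'd'] -> ['d', 'e', 'a', 'c', 'b']
'e': index 1 in ['d', 'e', 'a', 'c', 'b'] -> ['e', 'd', 'a', 'c', 'b']
'e': index 0 in ['e', 'd', 'a', 'c', 'b'] -> ['e', 'd', 'a', 'c', 'b']
'b': index 4 in ['e', 'd', 'a', 'c', 'b'] -> ['b', 'e', 'd', 'a', 'c']
'b': index 0 in ['b', 'e', 'd', 'a', 'c'] -> ['b', 'e', 'd', 'a', 'c']
'a': index 3 in ['b', 'e', 'd', 'a', 'c'] -> ['a', 'b', 'e', 'd', 'c']
'b': index 1 in ['a', 'b', 'e', 'd', 'c'] -> ['b', 'a', 'e', 'd', 'c']
'b': index 0 in ['b', 'a', 'e', 'd', 'c'] -> ['b', 'a', 'e', 'd', 'c']


Output: [2, 1, 4, 4, 1, 0, 4, 0, 3, 1, 0]


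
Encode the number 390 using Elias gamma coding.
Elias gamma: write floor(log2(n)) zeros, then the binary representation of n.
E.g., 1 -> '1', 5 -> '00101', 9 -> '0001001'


num_bits = floor(log2(390)) + 1 = 9
leading_zeros = num_bits - 1 = 8
binary(390) = 110000110

Elias gamma(390) = '00000000' + '110000110' = 00000000110000110 (17 bits)


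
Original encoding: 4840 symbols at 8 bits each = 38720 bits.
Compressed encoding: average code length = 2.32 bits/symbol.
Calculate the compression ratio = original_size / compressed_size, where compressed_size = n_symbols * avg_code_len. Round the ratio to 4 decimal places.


original_size = n_symbols * orig_bits = 4840 * 8 = 38720 bits
compressed_size = n_symbols * avg_code_len = 4840 * 2.32 = 11228.8 bits
ratio = original_size / compressed_size = 38720 / 11228.8 = 3.4483

Compression ratio = 3.4483


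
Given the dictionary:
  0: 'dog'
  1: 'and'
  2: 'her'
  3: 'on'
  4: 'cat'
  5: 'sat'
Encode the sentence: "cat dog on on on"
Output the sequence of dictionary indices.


Look up each word in the dictionary:
  'cat' -> 4
  'dog' -> 0
  'on' -> 3
  'on' -> 3
  'on' -> 3

Encoded: [4, 0, 3, 3, 3]


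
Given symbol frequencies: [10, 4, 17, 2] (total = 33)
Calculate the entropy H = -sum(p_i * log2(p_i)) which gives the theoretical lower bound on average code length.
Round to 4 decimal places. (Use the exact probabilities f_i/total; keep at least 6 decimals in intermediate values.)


Per-symbol terms -p_i * log2(p_i) with p_i = f_i/33:
  p = 10/33 = 0.303030: log2(p) = -1.722466, -p*log2(p) = 0.521959
  p = 4/33 = 0.121212: log2(p) = -3.044394, -p*log2(p) = 0.369017
  p = 17/33 = 0.515152: log2(p) = -0.956931, -p*log2(p) = 0.492965
  p = 2/33 = 0.060606: log2(p) = -4.044394, -p*log2(p) = 0.245115
H = 0.521959 + 0.369017 + 0.492965 + 0.245115 = 1.629056

H = 1.6291 bits/symbol


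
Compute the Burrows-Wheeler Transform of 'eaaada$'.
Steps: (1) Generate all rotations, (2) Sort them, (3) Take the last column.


Rotations (sorted):
  0: $eaaada -> last char: a
  1: a$eaaad -> last char: d
  2: aaada$e -> last char: e
  3: aada$ea -> last char: a
  4: ada$eaa -> last char: a
  5: da$eaaa -> last char: a
  6: eaaada$ -> last char: $


BWT = adeaaa$


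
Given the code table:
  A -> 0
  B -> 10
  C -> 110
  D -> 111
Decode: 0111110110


Decoding:
0 -> A
111 -> D
110 -> C
110 -> C


Result: ADCC


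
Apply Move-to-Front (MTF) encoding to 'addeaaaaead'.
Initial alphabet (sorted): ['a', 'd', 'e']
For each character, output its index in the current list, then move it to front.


MTF encoding:
'a': index 0 in ['a', 'd', 'e'] -> ['a', 'd', 'e']
'd': index 1 in ['a', 'd', 'e'] -> ['d', 'a', 'e']
'd': index 0 in ['d', 'a', 'e'] -> ['d', 'a', 'e']
'e': index 2 in ['d', 'a', 'e'] -> ['e', 'd', 'a']
'a': index 2 in ['e', 'd', 'a'] -> ['a', 'e', 'd']
'a': index 0 in ['a', 'e', 'd'] -> ['a', 'e', 'd']
'a': index 0 in ['a', 'e', 'd'] -> ['a', 'e', 'd']
'a': index 0 in ['a', 'e', 'd'] -> ['a', 'e', 'd']
'e': index 1 in ['a', 'e', 'd'] -> ['e', 'a', 'd']
'a': index 1 in ['e', 'a', 'd'] -> ['a', 'e', 'd']
'd': index 2 in ['a', 'e', 'd'] -> ['d', 'a', 'e']


Output: [0, 1, 0, 2, 2, 0, 0, 0, 1, 1, 2]


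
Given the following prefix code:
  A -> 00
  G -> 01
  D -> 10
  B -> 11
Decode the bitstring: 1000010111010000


Decoding step by step:
Bits 10 -> D
Bits 00 -> A
Bits 01 -> G
Bits 01 -> G
Bits 11 -> B
Bits 01 -> G
Bits 00 -> A
Bits 00 -> A


Decoded message: DAGGBGAA


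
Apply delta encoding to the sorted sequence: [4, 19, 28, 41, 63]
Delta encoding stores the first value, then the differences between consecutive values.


First value: 4
Deltas:
  19 - 4 = 15
  28 - 19 = 9
  41 - 28 = 13
  63 - 41 = 22


Delta encoded: [4, 15, 9, 13, 22]


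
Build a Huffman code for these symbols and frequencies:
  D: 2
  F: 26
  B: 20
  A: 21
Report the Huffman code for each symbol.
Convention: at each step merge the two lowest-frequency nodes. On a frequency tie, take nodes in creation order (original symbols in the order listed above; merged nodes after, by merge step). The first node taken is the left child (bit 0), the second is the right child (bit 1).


Huffman tree construction:
Step 1: Merge D(2) + B(20) = 22
Step 2: Merge A(21) + (D+B)(22) = 43
Step 3: Merge F(26) + (A+(D+B))(43) = 69
Read each symbol's code off the tree from the root (left child = 0, right child = 1).

Codes:
  D: 110 (length 3)
  F: 0 (length 1)
  B: 111 (length 3)
  A: 10 (length 2)
Average code length: 134/69 = 1.9420 bits/symbol


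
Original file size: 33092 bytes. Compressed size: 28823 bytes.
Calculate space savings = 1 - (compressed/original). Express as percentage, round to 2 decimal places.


ratio = compressed/original = 28823/33092 = 0.870996
savings = 1 - ratio = 1 - 0.870996 = 0.129004
as a percentage: 0.129004 * 100 = 12.9%

Space savings = 1 - 28823/33092 = 12.9%


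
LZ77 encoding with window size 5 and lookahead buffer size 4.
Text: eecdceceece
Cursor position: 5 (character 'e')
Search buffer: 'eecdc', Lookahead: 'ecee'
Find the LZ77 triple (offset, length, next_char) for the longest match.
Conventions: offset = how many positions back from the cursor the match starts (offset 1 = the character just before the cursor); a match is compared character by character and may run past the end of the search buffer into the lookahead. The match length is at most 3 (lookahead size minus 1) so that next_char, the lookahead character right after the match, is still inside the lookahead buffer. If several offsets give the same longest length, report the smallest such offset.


Try each offset into the search buffer:
  offset=1 (pos 4, char 'c'): match length 0
  offset=2 (pos 3, char 'd'): match length 0
  offset=3 (pos 2, char 'c'): match length 0
  offset=4 (pos 1, char 'e'): match length 2
  offset=5 (pos 0, char 'e'): match length 1
Longest match has length 2 at offset 4.
next_char = character at position 5 + 2 = 7 -> 'e'

Best match: offset=4, length=2 (matching 'ec' starting at position 1)
LZ77 triple: (4, 2, 'e')


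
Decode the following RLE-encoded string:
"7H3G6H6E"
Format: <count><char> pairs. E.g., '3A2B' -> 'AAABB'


Expanding each <count><char> pair:
  7H -> 'HHHHHHH'
  3G -> 'GGG'
  6H -> 'HHHHHH'
  6E -> 'EEEEEE'

Decoded = HHHHHHHGGGHHHHHHEEEEEE


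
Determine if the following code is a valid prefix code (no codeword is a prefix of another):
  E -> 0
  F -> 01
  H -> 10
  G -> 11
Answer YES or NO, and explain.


Checking each pair (does one codeword prefix another?):
  E='0' vs F='01': prefix -- VIOLATION

NO -- this is NOT a valid prefix code. E (0) is a prefix of F (01).


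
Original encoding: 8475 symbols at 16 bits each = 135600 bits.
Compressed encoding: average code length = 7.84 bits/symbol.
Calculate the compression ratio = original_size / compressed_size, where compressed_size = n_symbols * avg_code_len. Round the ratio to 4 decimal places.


original_size = n_symbols * orig_bits = 8475 * 16 = 135600 bits
compressed_size = n_symbols * avg_code_len = 8475 * 7.84 = 66444.0 bits
ratio = original_size / compressed_size = 135600 / 66444.0 = 2.0408

Compression ratio = 2.0408


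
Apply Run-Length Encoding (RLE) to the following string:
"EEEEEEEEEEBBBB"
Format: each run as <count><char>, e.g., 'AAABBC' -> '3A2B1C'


Scanning runs left to right:
  i=0: run of 'E' x 10 -> '10E'
  i=10: run of 'B' x 4 -> '4B'

RLE = 10E4B


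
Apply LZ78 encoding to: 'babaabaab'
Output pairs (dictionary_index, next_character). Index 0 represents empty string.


LZ78 encoding steps:
Dictionary: {0: ''}
Step 1: w='' (idx 0), next='b' -> output (0, 'b'), add 'b' as idx 1
Step 2: w='' (idx 0), next='a' -> output (0, 'a'), add 'a' as idx 2
Step 3: w='b' (idx 1), next='a' -> output (1, 'a'), add 'ba' as idx 3
Step 4: w='a' (idx 2), next='b' -> output (2, 'b'), add 'ab' as idx 4
Step 5: w='a' (idx 2), next='a' -> output (2, 'a'), add 'aa' as idx 5
Step 6: w='b' (idx 1), end of input -> output (1, '')


Encoded: [(0, 'b'), (0, 'a'), (1, 'a'), (2, 'b'), (2, 'a'), (1, '')]


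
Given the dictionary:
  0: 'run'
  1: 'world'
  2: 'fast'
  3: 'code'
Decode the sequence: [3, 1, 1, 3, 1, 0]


Look up each index in the dictionary:
  3 -> 'code'
  1 -> 'world'
  1 -> 'world'
  3 -> 'code'
  1 -> 'world'
  0 -> 'run'

Decoded: "code world world code world run"


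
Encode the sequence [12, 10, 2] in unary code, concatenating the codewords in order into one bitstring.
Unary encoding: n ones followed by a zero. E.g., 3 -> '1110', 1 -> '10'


Encode each number as n ones followed by a terminating 0:
  12 -> 1111111111110 (13 bits)
  10 -> 11111111110 (11 bits)
  2 -> 110 (3 bits)
Total length = 13 + 11 + 3 = 27 bits.

Unary([12, 10, 2]) = 111111111111011111111110110 (27 bits)


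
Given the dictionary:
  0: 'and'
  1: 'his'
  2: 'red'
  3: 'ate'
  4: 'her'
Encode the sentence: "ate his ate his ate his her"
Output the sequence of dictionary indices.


Look up each word in the dictionary:
  'ate' -> 3
  'his' -> 1
  'ate' -> 3
  'his' -> 1
  'ate' -> 3
  'his' -> 1
  'her' -> 4

Encoded: [3, 1, 3, 1, 3, 1, 4]


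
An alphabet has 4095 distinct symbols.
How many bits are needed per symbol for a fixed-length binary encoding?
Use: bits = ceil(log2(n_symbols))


log2(4095) = 11.9996
Bracket: 2^11 = 2048 < 4095 <= 2^12 = 4096
So ceil(log2(4095)) = 12

bits = ceil(log2(4095)) = ceil(11.9996) = 12 bits


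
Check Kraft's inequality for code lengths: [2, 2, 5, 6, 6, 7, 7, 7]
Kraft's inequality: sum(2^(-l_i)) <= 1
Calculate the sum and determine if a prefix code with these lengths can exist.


Sum = 2^(-2) + 2^(-2) + 2^(-5) + 2^(-6) + 2^(-6) + 2^(-7) + 2^(-7) + 2^(-7)
    = 0.25 + 0.25 + 0.03125 + 0.015625 + 0.015625 + 0.0078125 + 0.0078125 + 0.0078125
    = 75/128 = 0.5859375
Since 0.5859375 <= 1, Kraft's inequality IS satisfied.
A prefix code with these lengths CAN exist.

Kraft sum = 0.5859375. Satisfied.


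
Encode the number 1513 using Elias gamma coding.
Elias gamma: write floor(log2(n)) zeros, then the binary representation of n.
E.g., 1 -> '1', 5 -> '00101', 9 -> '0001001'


num_bits = floor(log2(1513)) + 1 = 11
leading_zeros = num_bits - 1 = 10
binary(1513) = 10111101001

Elias gamma(1513) = '0000000000' + '10111101001' = 000000000010111101001 (21 bits)


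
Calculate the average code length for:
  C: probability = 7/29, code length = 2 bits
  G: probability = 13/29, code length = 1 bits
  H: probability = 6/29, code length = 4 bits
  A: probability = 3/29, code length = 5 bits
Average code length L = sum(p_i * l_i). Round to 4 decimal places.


Weighted contributions p_i * l_i:
  C: (7/29) * 2 = 14/29
  G: (13/29) * 1 = 13/29
  H: (6/29) * 4 = 24/29
  A: (3/29) * 5 = 15/29
Sum = (14 + 13 + 24 + 15)/29 = 66/29

L = 66/29 = 2.2759 bits/symbol


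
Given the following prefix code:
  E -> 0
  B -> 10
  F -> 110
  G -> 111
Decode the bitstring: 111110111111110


Decoding step by step:
Bits 111 -> G
Bits 110 -> F
Bits 111 -> G
Bits 111 -> G
Bits 110 -> F


Decoded message: GFGGF


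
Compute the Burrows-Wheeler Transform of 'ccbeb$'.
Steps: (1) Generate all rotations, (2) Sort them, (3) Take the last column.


Rotations (sorted):
  0: $ccbeb -> last char: b
  1: b$ccbe -> last char: e
  2: beb$cc -> last char: c
  3: cbeb$c -> last char: c
  4: ccbeb$ -> last char: $
  5: eb$ccb -> last char: b


BWT = becc$b


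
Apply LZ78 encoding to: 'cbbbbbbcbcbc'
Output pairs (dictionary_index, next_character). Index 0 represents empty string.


LZ78 encoding steps:
Dictionary: {0: ''}
Step 1: w='' (idx 0), next='c' -> output (0, 'c'), add 'c' as idx 1
Step 2: w='' (idx 0), next='b' -> output (0, 'b'), add 'b' as idx 2
Step 3: w='b' (idx 2), next='b' -> output (2, 'b'), add 'bb' as idx 3
Step 4: w='bb' (idx 3), next='b' -> output (3, 'b'), add 'bbb' as idx 4
Step 5: w='c' (idx 1), next='b' -> output (1, 'b'), add 'cb' as idx 5
Step 6: w='cb' (idx 5), next='c' -> output (5, 'c'), add 'cbc' as idx 6


Encoded: [(0, 'c'), (0, 'b'), (2, 'b'), (3, 'b'), (1, 'b'), (5, 'c')]


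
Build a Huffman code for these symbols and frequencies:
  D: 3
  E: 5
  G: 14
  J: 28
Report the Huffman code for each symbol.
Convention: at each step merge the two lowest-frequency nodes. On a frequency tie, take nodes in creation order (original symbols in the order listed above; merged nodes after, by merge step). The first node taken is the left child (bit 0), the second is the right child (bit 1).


Huffman tree construction:
Step 1: Merge D(3) + E(5) = 8
Step 2: Merge (D+E)(8) + G(14) = 22
Step 3: Merge ((D+E)+G)(22) + J(28) = 50
Read each symbol's code off the tree from the root (left child = 0, right child = 1).

Codes:
  D: 000 (length 3)
  E: 001 (length 3)
  G: 01 (length 2)
  J: 1 (length 1)
Average code length: 80/50 = 1.6000 bits/symbol


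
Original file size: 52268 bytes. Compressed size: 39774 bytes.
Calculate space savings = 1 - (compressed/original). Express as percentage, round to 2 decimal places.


ratio = compressed/original = 39774/52268 = 0.760963
savings = 1 - ratio = 1 - 0.760963 = 0.239037
as a percentage: 0.239037 * 100 = 23.9%

Space savings = 1 - 39774/52268 = 23.9%


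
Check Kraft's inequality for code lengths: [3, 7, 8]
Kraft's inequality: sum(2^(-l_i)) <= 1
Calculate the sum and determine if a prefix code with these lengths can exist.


Sum = 2^(-3) + 2^(-7) + 2^(-8)
    = 0.125 + 0.0078125 + 0.00390625
    = 35/256 = 0.13671875
Since 0.13671875 <= 1, Kraft's inequality IS satisfied.
A prefix code with these lengths CAN exist.

Kraft sum = 0.13671875. Satisfied.


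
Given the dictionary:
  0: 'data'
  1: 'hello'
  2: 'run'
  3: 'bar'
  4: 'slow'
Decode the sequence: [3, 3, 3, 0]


Look up each index in the dictionary:
  3 -> 'bar'
  3 -> 'bar'
  3 -> 'bar'
  0 -> 'data'

Decoded: "bar bar bar data"


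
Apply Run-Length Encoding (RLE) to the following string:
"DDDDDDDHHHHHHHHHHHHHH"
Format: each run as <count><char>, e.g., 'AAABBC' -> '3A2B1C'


Scanning runs left to right:
  i=0: run of 'D' x 7 -> '7D'
  i=7: run of 'H' x 14 -> '14H'

RLE = 7D14H


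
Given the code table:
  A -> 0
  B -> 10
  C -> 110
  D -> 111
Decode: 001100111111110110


Decoding:
0 -> A
0 -> A
110 -> C
0 -> A
111 -> D
111 -> D
110 -> C
110 -> C


Result: AACADDCC


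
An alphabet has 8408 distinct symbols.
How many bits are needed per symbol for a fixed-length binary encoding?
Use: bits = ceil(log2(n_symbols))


log2(8408) = 13.0375
Bracket: 2^13 = 8192 < 8408 <= 2^14 = 16384
So ceil(log2(8408)) = 14

bits = ceil(log2(8408)) = ceil(13.0375) = 14 bits


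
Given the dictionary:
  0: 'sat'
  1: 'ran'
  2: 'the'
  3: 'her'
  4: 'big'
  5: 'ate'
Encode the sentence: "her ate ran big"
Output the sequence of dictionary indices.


Look up each word in the dictionary:
  'her' -> 3
  'ate' -> 5
  'ran' -> 1
  'big' -> 4

Encoded: [3, 5, 1, 4]


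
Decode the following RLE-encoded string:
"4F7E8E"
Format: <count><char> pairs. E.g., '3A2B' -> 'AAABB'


Expanding each <count><char> pair:
  4F -> 'FFFF'
  7E -> 'EEEEEEE'
  8E -> 'EEEEEEEE'

Decoded = FFFFEEEEEEEEEEEEEEE


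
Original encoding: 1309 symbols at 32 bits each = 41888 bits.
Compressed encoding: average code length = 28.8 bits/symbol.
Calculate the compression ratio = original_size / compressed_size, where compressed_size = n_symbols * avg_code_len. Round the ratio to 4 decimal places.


original_size = n_symbols * orig_bits = 1309 * 32 = 41888 bits
compressed_size = n_symbols * avg_code_len = 1309 * 28.8 = 37699.2 bits
ratio = original_size / compressed_size = 41888 / 37699.2 = 1.1111

Compression ratio = 1.1111


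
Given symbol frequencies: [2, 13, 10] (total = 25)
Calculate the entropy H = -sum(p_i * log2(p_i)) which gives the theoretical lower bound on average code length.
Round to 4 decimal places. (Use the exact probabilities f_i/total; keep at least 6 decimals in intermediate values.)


Per-symbol terms -p_i * log2(p_i) with p_i = f_i/25:
  p = 2/25 = 0.080000: log2(p) = -3.643856, -p*log2(p) = 0.291508
  p = 13/25 = 0.520000: log2(p) = -0.943416, -p*log2(p) = 0.490577
  p = 10/25 = 0.400000: log2(p) = -1.321928, -p*log2(p) = 0.528771
H = 0.291508 + 0.490577 + 0.528771 = 1.310856

H = 1.3109 bits/symbol


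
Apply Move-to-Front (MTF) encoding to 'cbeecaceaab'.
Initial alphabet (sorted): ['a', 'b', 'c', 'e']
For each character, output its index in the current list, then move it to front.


MTF encoding:
'c': index 2 in ['a', 'b', 'c', 'e'] -> ['c', 'a', 'b', 'e']
'b': index 2 in ['c', 'a', 'b', 'e'] -> ['b', 'c', 'a', 'e']
'e': index 3 in ['b', 'c', 'a', 'e'] -> ['e', 'b', 'c', 'a']
'e': index 0 in ['e', 'b', 'c', 'a'] -> ['e', 'b', 'c', 'a']
'c': index 2 in ['e', 'b', 'c', 'a'] -> ['c', 'e', 'b', 'a']
'a': index 3 in ['c', 'e', 'b', 'a'] -> ['a', 'c', 'e', 'b']
'c': index 1 in ['a', 'c', 'e', 'b'] -> ['c', 'a', 'e', 'b']
'e': index 2 in ['c', 'a', 'e', 'b'] -> ['e', 'c', 'a', 'b']
'a': index 2 in ['e', 'c', 'a', 'b'] -> ['a', 'e', 'c', 'b']
'a': index 0 in ['a', 'e', 'c', 'b'] -> ['a', 'e', 'c', 'b']
'b': index 3 in ['a', 'e', 'c', 'b'] -> ['b', 'a', 'e', 'c']


Output: [2, 2, 3, 0, 2, 3, 1, 2, 2, 0, 3]


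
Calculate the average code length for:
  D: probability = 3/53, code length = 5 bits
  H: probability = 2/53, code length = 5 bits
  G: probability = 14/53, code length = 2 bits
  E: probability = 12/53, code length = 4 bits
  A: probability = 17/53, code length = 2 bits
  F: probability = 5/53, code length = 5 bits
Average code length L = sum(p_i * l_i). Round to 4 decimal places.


Weighted contributions p_i * l_i:
  D: (3/53) * 5 = 15/53
  H: (2/53) * 5 = 10/53
  G: (14/53) * 2 = 28/53
  E: (12/53) * 4 = 48/53
  A: (17/53) * 2 = 34/53
  F: (5/53) * 5 = 25/53
Sum = (15 + 10 + 28 + 48 + 34 + 25)/53 = 160/53

L = 160/53 = 3.0189 bits/symbol


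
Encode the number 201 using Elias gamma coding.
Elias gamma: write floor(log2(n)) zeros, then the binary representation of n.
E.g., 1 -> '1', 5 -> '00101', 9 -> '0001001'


num_bits = floor(log2(201)) + 1 = 8
leading_zeros = num_bits - 1 = 7
binary(201) = 11001001

Elias gamma(201) = '0000000' + '11001001' = 000000011001001 (15 bits)


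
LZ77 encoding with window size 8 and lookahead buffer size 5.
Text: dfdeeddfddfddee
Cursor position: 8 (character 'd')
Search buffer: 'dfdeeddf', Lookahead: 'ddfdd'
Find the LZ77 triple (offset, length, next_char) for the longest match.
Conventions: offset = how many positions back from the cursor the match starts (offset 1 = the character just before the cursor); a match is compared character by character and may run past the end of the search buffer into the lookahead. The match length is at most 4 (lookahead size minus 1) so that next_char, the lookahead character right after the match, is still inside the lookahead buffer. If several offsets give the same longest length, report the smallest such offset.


Try each offset into the search buffer:
  offset=1 (pos 7, char 'f'): match length 0
  offset=2 (pos 6, char 'd'): match length 1
  offset=3 (pos 5, char 'd'): match length 4
  offset=4 (pos 4, char 'e'): match length 0
  offset=5 (pos 3, char 'e'): match length 0
  offset=6 (pos 2, char 'd'): match length 1
  offset=7 (pos 1, char 'f'): match length 0
  offset=8 (pos 0, char 'd'): match length 1
Longest match has length 4 at offset 3.
next_char = character at position 8 + 4 = 12 -> 'd'

Best match: offset=3, length=4 (matching 'ddfd' starting at position 5)
LZ77 triple: (3, 4, 'd')
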